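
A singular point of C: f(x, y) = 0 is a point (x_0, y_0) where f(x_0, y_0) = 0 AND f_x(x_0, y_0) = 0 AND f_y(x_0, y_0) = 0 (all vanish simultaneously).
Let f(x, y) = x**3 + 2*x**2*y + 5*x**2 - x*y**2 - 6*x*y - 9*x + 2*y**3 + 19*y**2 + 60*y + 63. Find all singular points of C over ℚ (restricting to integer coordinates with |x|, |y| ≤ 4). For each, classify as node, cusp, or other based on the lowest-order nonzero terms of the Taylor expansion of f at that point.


Singular points: {(0, -3)}; classification: node.

Compute partial derivatives:
  f_x = 3*x**2 + 4*x*y + 10*x - y**2 - 6*y - 9.
  f_y = 2*x**2 - 2*x*y - 6*x + 6*y**2 + 38*y + 60.
Scan x_0 ∈ {−4, ..., 4}. For each x_0, f_y(x_0, y) is a polynomial in y; find its integer roots y ∈ {−4, ..., 4}, then test f_x and f at those candidates.
  x = -4: f_y(-4, y) = 6*y**2 + 46*y + 116; no integer root y with |y| ≤ 4.
  x = -3: f_y(-3, y) = 6*y**2 + 44*y + 96; no integer root y with |y| ≤ 4.
  x = -2: f_y(-2, y) = 6*y**2 + 42*y + 80; no integer root y with |y| ≤ 4.
  x = -1: f_y(-1, y) = 6*y**2 + 40*y + 68; no integer root y with |y| ≤ 4.
  x = 0: f_y(0, y) = 6*y**2 + 38*y + 60; vanishes at y ∈ {-3}. (0, -3): f_x = 0, f = 0 — SINGULAR.
  x = 1: f_y(1, y) = 6*y**2 + 36*y + 56; no integer root y with |y| ≤ 4.
  x = 2: f_y(2, y) = 6*y**2 + 34*y + 56; no integer root y with |y| ≤ 4.
  x = 3: f_y(3, y) = 6*y**2 + 32*y + 60; no integer root y with |y| ≤ 4.
  x = 4: f_y(4, y) = 6*y**2 + 30*y + 68; no integer root y with |y| ≤ 4.
Only singular point on the grid: (0, -3).
Classify: substitute x = 0 + u, y = -3 + v and expand: f = u**3 + 2*u**2*v - u**2 - u*v**2 + 2*v**3 + v**2.
No constant or linear terms (consistent with a singular point). Quadratic part: -u**2 + v**2. Cubic part: u**3 + 2*u**2*v - u*v**2 + 2*v**3.
The quadratic part v**2 - u**2 = (v − u)(v + u) splits into two distinct linear factors, so there are two distinct tangent lines y − -3 = ±(x − 0) — this is a node (ordinary double point).
Classification: node.


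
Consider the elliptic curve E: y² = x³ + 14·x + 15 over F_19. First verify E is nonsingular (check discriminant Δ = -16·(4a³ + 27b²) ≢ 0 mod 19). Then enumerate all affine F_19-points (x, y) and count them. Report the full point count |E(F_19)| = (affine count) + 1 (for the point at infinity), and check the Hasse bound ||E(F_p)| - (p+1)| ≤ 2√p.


Affine points = {(1, 7), (1, 12), (5, 1), (5, 18), (6, 7), (6, 12), (7, 0), (12, 7), (12, 12), (13, 0), (15, 3), (15, 16), (17, 6), (17, 13), (18, 0)}; affine count = 15; |E(F_19)| = 16.

Discriminant check: Δ ∝ 4a³ + 27b² = 4·14³ + 27·15² = 4·2744 + 27·225 ≡ 8 (mod 19). Nonzero ⇒ E is nonsingular.
For each x ∈ F_19, compute rhs = x³ + 14·x + 15 mod 19, then count y ∈ F_19 with y² ≡ rhs.
  x = 0: rhs = 15, matching y values: none (0 points).
  x = 1: rhs = 11, matching y values: 7, 12 (2 points).
  x = 2: rhs = 13, matching y values: none (0 points).
  x = 3: rhs = 8, matching y values: none (0 points).
  x = 4: rhs = 2, matching y values: none (0 points).
  x = 5: rhs = 1, matching y values: 1, 18 (2 points).
  x = 6: rhs = 11, matching y values: 7, 12 (2 points).
  x = 7: rhs = 0, matching y values: 0 (1 points).
  x = 8: rhs = 12, matching y values: none (0 points).
  x = 9: rhs = 15, matching y values: none (0 points).
  x = 10: rhs = 15, matching y values: none (0 points).
  x = 11: rhs = 18, matching y values: none (0 points).
  x = 12: rhs = 11, matching y values: 7, 12 (2 points).
  x = 13: rhs = 0, matching y values: 0 (1 points).
  x = 14: rhs = 10, matching y values: none (0 points).
  x = 15: rhs = 9, matching y values: 3, 16 (2 points).
  x = 16: rhs = 3, matching y values: none (0 points).
  x = 17: rhs = 17, matching y values: 6, 13 (2 points).
  x = 18: rhs = 0, matching y values: 0 (1 points).
Total affine count: 15.
Full point count |E(F_19)| = 15 + 1 = 16.
Hasse bound: |16 − (19+1)| = |-4| = 4 ≤ 2√19 ≈ 8.7178 ✓.


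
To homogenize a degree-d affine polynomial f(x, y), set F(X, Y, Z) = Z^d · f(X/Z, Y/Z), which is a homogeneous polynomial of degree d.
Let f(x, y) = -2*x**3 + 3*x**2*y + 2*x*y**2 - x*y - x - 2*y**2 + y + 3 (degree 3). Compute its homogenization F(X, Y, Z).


F(X, Y, Z) = -2*X**3 + 3*X**2*Y + 2*X*Y**2 - X*Y*Z - X*Z**2 - 2*Y**2*Z + Y*Z**2 + 3*Z**3

deg(f) = 3.
Substitute x = X/Z, y = Y/Z into f, then multiply by Z^3.
  monomial -2·x^3·y^0 ↦ -2·X^3·Y^0·Z^0.
  monomial 3·x^2·y^1 ↦ 3·X^2·Y^1·Z^0.
  monomial 2·x^1·y^2 ↦ 2·X^1·Y^2·Z^0.
  monomial -1·x^1·y^1 ↦ -1·X^1·Y^1·Z^1.
  monomial -1·x^1·y^0 ↦ -1·X^1·Y^0·Z^2.
  monomial -2·x^0·y^2 ↦ -2·X^0·Y^2·Z^1.
  monomial 1·x^0·y^1 ↦ 1·X^0·Y^1·Z^2.
  monomial 3·x^0·y^0 ↦ 3·X^0·Y^0·Z^3.
Collecting: F(X, Y, Z) = -2*X**3 + 3*X**2*Y + 2*X*Y**2 - X*Y*Z - X*Z**2 - 2*Y**2*Z + Y*Z**2 + 3*Z**3.


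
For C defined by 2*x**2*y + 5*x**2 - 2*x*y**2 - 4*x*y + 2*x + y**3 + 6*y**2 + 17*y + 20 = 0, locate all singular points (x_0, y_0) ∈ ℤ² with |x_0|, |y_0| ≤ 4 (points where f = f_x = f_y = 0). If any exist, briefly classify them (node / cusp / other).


Singular points: {(-2, -3)}; classification: node.

Compute partial derivatives:
  f_x = 4*x*y + 10*x - 2*y**2 - 4*y + 2.
  f_y = 2*x**2 - 4*x*y - 4*x + 3*y**2 + 12*y + 17.
Scan x_0 ∈ {−4, ..., 4}. For each x_0, f_y(x_0, y) is a polynomial in y; find its integer roots y ∈ {−4, ..., 4}, then test f_x and f at those candidates.
  x = -4: f_y(-4, y) = 3*y**2 + 28*y + 65; no integer root y with |y| ≤ 4.
  x = -3: f_y(-3, y) = 3*y**2 + 24*y + 47; no integer root y with |y| ≤ 4.
  x = -2: f_y(-2, y) = 3*y**2 + 20*y + 33; vanishes at y ∈ {-3}. (-2, -3): f_x = 0, f = 0 — SINGULAR.
  x = -1: f_y(-1, y) = 3*y**2 + 16*y + 23; no integer root y with |y| ≤ 4.
  x = 0: f_y(0, y) = 3*y**2 + 12*y + 17; no integer root y with |y| ≤ 4.
  x = 1: f_y(1, y) = 3*y**2 + 8*y + 15; no integer root y with |y| ≤ 4.
  x = 2: f_y(2, y) = 3*y**2 + 4*y + 17; no integer root y with |y| ≤ 4.
  x = 3: f_y(3, y) = 3*y**2 + 23; no integer root y with |y| ≤ 4.
  x = 4: f_y(4, y) = 3*y**2 - 4*y + 33; no integer root y with |y| ≤ 4.
Only singular point on the grid: (-2, -3).
Classify: substitute x = -2 + u, y = -3 + v and expand: f = 2*u**2*v - u**2 - 2*u*v**2 + v**3 + v**2.
No constant or linear terms (consistent with a singular point). Quadratic part: -u**2 + v**2. Cubic part: 2*u**2*v - 2*u*v**2 + v**3.
The quadratic part v**2 - u**2 = (v − u)(v + u) splits into two distinct linear factors, so there are two distinct tangent lines y − -3 = ±(x − -2) — this is a node (ordinary double point).
Classification: node.


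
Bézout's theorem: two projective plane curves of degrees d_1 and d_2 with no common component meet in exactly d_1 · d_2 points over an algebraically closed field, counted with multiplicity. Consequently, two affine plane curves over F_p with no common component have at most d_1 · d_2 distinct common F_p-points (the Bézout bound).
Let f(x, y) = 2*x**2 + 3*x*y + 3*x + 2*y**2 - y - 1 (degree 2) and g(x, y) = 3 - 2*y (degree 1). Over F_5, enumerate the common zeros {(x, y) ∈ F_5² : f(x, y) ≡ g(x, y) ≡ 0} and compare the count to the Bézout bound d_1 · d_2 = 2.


Common zeros: {(2, 4), (3, 4)}; count = 2; Bézout bound = 2.

deg(f) = 2, deg(g) = 1, so Bézout bound = 2.
Scan x ∈ F_5. For each x, list the y ∈ F_5 with f(x, y) ≡ 0 and those with g(x, y) ≡ 0 (mod 5); the common zeros in that column are the intersection.
  x = 0: f ≡ 0 at y ∈ {1, 2}; g ≡ 0 at y ∈ {4}; common: ∅.
  x = 1: f ≡ 0 at y ∈ ∅; g ≡ 0 at y ∈ {4}; common: ∅.
  x = 2: f ≡ 0 at y ∈ {1, 4}; g ≡ 0 at y ∈ {4}; common: {4}.
  x = 3: f ≡ 0 at y ∈ {2, 4}; g ≡ 0 at y ∈ {4}; common: {4}.
  x = 4: f ≡ 0 at y ∈ ∅; g ≡ 0 at y ∈ {4}; common: ∅.
Collecting: common zeros = {(2, 4), (3, 4)}, so the count is 2.
Comparison with the Bézout bound: 2 ≤ 2 = deg(f)·deg(g), as expected for curves with no common component (the bound is attained).


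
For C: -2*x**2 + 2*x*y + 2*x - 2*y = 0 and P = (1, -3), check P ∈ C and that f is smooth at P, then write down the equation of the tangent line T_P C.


Tangent line at P: 8 - 8*x = 0.

Step 1: f(1, -3) = 0, so P lies on C.
Step 2: partial derivatives
  f_x(x, y) = -4*x + 2*y + 2, f_y(x, y) = 2*x - 2.
  f_x(P) = -8, f_y(P) = 0 (gradient nonzero, so P is smooth).
Step 3: tangent line at P: -8·(x − 1) + 0·(y − -3) = 0.
Expanding: 8 - 8*x = 0.


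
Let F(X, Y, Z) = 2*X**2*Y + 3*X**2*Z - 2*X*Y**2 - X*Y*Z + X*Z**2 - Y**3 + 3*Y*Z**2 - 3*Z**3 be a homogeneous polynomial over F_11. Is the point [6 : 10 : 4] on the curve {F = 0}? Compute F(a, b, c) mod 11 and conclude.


F(6,10,4) ≡ 9 (mod 11); P is NOT on the curve.

Evaluate F(6, 10, 4) term-by-term (mod 11).
  2*X**2*Y ↦ 2·36·10·1 = 720
  3*X**2*Z ↦ 3·36·1·4 = 432
  -2*X*Y**2 ↦ -2·6·100·1 = -1200
  -X*Y*Z ↦ -1·6·10·4 = -240
  X*Z**2 ↦ 1·6·1·16 = 96
  -Y**3 ↦ -1·1·1000·1 = -1000
  3*Y*Z**2 ↦ 3·1·10·16 = 480
  -3*Z**3 ↦ -3·1·1·64 = -192
Sum: F(6, 10, 4) = (720) + (432) + (-1200) + (-240) + (96) + (-1000) + (480) + (-192) = -904.
Reducing mod 11: -904 ≡ 9 (mod 11).
Since F(a, b, c) ≡ 9 ≠ 0 (mod 11), P does NOT lie on the curve.


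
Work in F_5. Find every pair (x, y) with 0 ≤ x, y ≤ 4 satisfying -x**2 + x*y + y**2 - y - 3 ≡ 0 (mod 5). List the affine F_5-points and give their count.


Affine F_5-points: {(1, 2), (1, 3), (2, 1), (2, 3), (4, 1)}; count = 5.

For each of the 25 pairs (x, y) ∈ F_5², evaluate f(x, y) mod 5. Record the zeros.
  x = 0: [0↦2, 1↦2, 2↦4, 3↦3, 4↦4]  zeros at y ∈ ∅
  x = 1: [0↦1, 1↦2, 2↦0, 3↦0, 4↦2]  zeros at y ∈ {2, 3}
  x = 2: [0↦3, 1↦0, 2↦4, 3↦0, 4↦3]  zeros at y ∈ {1, 3}
  x = 3: [0↦3, 1↦1, 2↦1, 3↦3, 4↦2]  zeros at y ∈ ∅
  x = 4: [0↦1, 1↦0, 2↦1, 3↦4, 4↦4]  zeros at y ∈ {1}
Collecting zeros: affine points = {(1, 2), (1, 3), (2, 1), (2, 3), (4, 1)}.
Total count |C(F_5)_aff| = 5.


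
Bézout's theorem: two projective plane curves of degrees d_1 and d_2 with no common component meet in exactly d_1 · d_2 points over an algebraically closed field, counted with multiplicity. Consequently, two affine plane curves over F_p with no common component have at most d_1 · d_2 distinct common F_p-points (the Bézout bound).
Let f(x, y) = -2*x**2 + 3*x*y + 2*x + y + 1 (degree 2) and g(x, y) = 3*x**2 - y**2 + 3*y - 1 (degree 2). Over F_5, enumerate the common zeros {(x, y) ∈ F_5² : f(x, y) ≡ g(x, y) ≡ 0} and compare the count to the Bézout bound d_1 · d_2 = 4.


Common zeros: {(0, 4)}; count = 1; Bézout bound = 4.

deg(f) = 2, deg(g) = 2, so Bézout bound = 4.
Scan x ∈ F_5. For each x, list the y ∈ F_5 with f(x, y) ≡ 0 and those with g(x, y) ≡ 0 (mod 5); the common zeros in that column are the intersection.
  x = 0: f ≡ 0 at y ∈ {4}; g ≡ 0 at y ∈ {4}; common: {4}.
  x = 1: f ≡ 0 at y ∈ {1}; g ≡ 0 at y ∈ ∅; common: ∅.
  x = 2: f ≡ 0 at y ∈ {4}; g ≡ 0 at y ∈ ∅; common: ∅.
  x = 3: f ≡ 0 at y ∈ ∅; g ≡ 0 at y ∈ ∅; common: ∅.
  x = 4: f ≡ 0 at y ∈ {1}; g ≡ 0 at y ∈ ∅; common: ∅.
Collecting: common zeros = {(0, 4)}, so the count is 1.
Comparison with the Bézout bound: 1 ≤ 4 = deg(f)·deg(g), as expected for curves with no common component (the affine F_5-count falls short of the bound because intersections may lie at infinity, over extension fields, or carry multiplicity).


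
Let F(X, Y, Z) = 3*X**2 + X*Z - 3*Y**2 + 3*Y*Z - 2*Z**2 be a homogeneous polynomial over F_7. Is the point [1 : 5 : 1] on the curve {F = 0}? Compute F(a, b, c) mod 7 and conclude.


F(1,5,1) ≡ 5 (mod 7); P is NOT on the curve.

Evaluate F(1, 5, 1) term-by-term (mod 7).
  3*X**2 ↦ 3·1·1·1 = 3
  X*Z ↦ 1·1·1·1 = 1
  -3*Y**2 ↦ -3·1·25·1 = -75
  3*Y*Z ↦ 3·1·5·1 = 15
  -2*Z**2 ↦ -2·1·1·1 = -2
Sum: F(1, 5, 1) = (3) + (1) + (-75) + (15) + (-2) = -58.
Reducing mod 7: -58 ≡ 5 (mod 7).
Since F(a, b, c) ≡ 5 ≠ 0 (mod 7), P does NOT lie on the curve.


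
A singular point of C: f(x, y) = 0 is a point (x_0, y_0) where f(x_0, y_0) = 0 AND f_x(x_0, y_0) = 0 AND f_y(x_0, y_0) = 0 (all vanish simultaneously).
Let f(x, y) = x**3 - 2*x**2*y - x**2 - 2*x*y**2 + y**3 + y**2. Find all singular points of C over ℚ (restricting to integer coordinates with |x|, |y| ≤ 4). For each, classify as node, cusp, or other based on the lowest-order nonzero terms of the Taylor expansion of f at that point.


Singular points: {(0, 0)}; classification: node.

Compute partial derivatives:
  f_x = 3*x**2 - 4*x*y - 2*x - 2*y**2.
  f_y = -2*x**2 - 4*x*y + 3*y**2 + 2*y.
Scan x_0 ∈ {−4, ..., 4}. For each x_0, f_y(x_0, y) is a polynomial in y; find its integer roots y ∈ {−4, ..., 4}, then test f_x and f at those candidates.
  x = -4: f_y(-4, y) = 3*y**2 + 18*y - 32; no integer root y with |y| ≤ 4.
  x = -3: f_y(-3, y) = 3*y**2 + 14*y - 18; no integer root y with |y| ≤ 4.
  x = -2: f_y(-2, y) = 3*y**2 + 10*y - 8; vanishes at y ∈ {-4}. (-2, -4): f_x = -48 ≠ 0.
  x = -1: f_y(-1, y) = 3*y**2 + 6*y - 2; no integer root y with |y| ≤ 4.
  x = 0: f_y(0, y) = 3*y**2 + 2*y; vanishes at y ∈ {0}. (0, 0): f_x = 0, f = 0 — SINGULAR.
  x = 1: f_y(1, y) = 3*y**2 - 2*y - 2; no integer root y with |y| ≤ 4.
  x = 2: f_y(2, y) = 3*y**2 - 6*y - 8; no integer root y with |y| ≤ 4.
  x = 3: f_y(3, y) = 3*y**2 - 10*y - 18; no integer root y with |y| ≤ 4.
  x = 4: f_y(4, y) = 3*y**2 - 14*y - 32; no integer root y with |y| ≤ 4.
Only singular point on the grid: (0, 0).
Classify: substitute x = 0 + u, y = 0 + v and expand: f = u**3 - 2*u**2*v - u**2 - 2*u*v**2 + v**3 + v**2.
No constant or linear terms (consistent with a singular point). Quadratic part: -u**2 + v**2. Cubic part: u**3 - 2*u**2*v - 2*u*v**2 + v**3.
The quadratic part v**2 - u**2 = (v − u)(v + u) splits into two distinct linear factors, so there are two distinct tangent lines y − 0 = ±(x − 0) — this is a node (ordinary double point).
Classification: node.


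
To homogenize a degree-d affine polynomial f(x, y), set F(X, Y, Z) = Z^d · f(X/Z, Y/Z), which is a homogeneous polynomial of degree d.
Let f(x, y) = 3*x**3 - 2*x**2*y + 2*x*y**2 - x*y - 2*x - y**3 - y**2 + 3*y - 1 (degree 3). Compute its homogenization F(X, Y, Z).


F(X, Y, Z) = 3*X**3 - 2*X**2*Y + 2*X*Y**2 - X*Y*Z - 2*X*Z**2 - Y**3 - Y**2*Z + 3*Y*Z**2 - Z**3

deg(f) = 3.
Substitute x = X/Z, y = Y/Z into f, then multiply by Z^3.
  monomial 3·x^3·y^0 ↦ 3·X^3·Y^0·Z^0.
  monomial -2·x^2·y^1 ↦ -2·X^2·Y^1·Z^0.
  monomial 2·x^1·y^2 ↦ 2·X^1·Y^2·Z^0.
  monomial -1·x^1·y^1 ↦ -1·X^1·Y^1·Z^1.
  monomial -2·x^1·y^0 ↦ -2·X^1·Y^0·Z^2.
  monomial -1·x^0·y^3 ↦ -1·X^0·Y^3·Z^0.
  monomial -1·x^0·y^2 ↦ -1·X^0·Y^2·Z^1.
  monomial 3·x^0·y^1 ↦ 3·X^0·Y^1·Z^2.
  monomial -1·x^0·y^0 ↦ -1·X^0·Y^0·Z^3.
Collecting: F(X, Y, Z) = 3*X**3 - 2*X**2*Y + 2*X*Y**2 - X*Y*Z - 2*X*Z**2 - Y**3 - Y**2*Z + 3*Y*Z**2 - Z**3.


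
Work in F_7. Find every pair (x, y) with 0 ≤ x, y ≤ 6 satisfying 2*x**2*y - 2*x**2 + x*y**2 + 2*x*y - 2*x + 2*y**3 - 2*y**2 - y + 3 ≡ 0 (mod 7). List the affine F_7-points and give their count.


Affine F_7-points: {(0, 6), (1, 6), (3, 0), (5, 1)}; count = 4.

For each of the 49 pairs (x, y) ∈ F_7², evaluate f(x, y) mod 7. Record the zeros.
  x = 0: [0↦3, 1↦2, 2↦2, 3↦1, 4↦4, 5↦2, 6↦0]  zeros at y ∈ {6}
  x = 1: [0↦6, 1↦3, 2↦3, 3↦4, 4↦4, 5↦1, 6↦0]  zeros at y ∈ {6}
  x = 2: [0↦5, 1↦4, 2↦1, 3↦1, 4↦2, 5↦2, 6↦6]  zeros at y ∈ ∅
  x = 3: [0↦0, 1↦5, 2↦3, 3↦6, 4↦5, 5↦5, 6↦4]  zeros at y ∈ {0}
  x = 4: [0↦5, 1↦6, 2↦2, 3↦5, 4↦6, 5↦3, 6↦1]  zeros at y ∈ ∅
  x = 5: [0↦6, 1↦0, 2↦5, 3↦5, 4↦5, 5↦3, 6↦4]  zeros at y ∈ {1}
  x = 6: [0↦3, 1↦1, 2↦5, 3↦6, 4↦2, 5↦5, 6↦6]  zeros at y ∈ ∅
Collecting zeros: affine points = {(0, 6), (1, 6), (3, 0), (5, 1)}.
Total count |C(F_7)_aff| = 4.


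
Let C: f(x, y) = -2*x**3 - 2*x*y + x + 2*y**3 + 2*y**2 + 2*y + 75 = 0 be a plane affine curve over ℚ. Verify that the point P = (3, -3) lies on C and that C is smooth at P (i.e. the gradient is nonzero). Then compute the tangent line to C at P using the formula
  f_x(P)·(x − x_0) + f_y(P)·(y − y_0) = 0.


Tangent line at P: -47*x + 38*y + 255 = 0.

Step 1: f(3, -3) = 0, so P lies on C.
Step 2: partial derivatives
  f_x(x, y) = -6*x**2 - 2*y + 1, f_y(x, y) = -2*x + 6*y**2 + 4*y + 2.
  f_x(P) = -47, f_y(P) = 38 (gradient nonzero, so P is smooth).
Step 3: tangent line at P: -47·(x − 3) + 38·(y − -3) = 0.
Expanding: -47*x + 38*y + 255 = 0.


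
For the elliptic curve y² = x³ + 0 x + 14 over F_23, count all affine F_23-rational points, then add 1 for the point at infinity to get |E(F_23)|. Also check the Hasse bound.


Affine points = {(3, 8), (3, 15), (4, 3), (4, 20), (5, 1), (5, 22), (6, 0), (7, 9), (7, 14), (10, 5), (10, 18), (13, 7), (13, 16), (15, 10), (15, 13), (16, 4), (16, 19), (18, 2), (18, 21), (21, 11), (21, 12), (22, 6), (22, 17)}; affine count = 23; |E(F_23)| = 24.

Discriminant check: Δ ∝ 4a³ + 27b² = 4·0³ + 27·14² = 4·0 + 27·196 ≡ 2 (mod 23). Nonzero ⇒ E is nonsingular.
For each x ∈ F_23, compute rhs = x³ + 0·x + 14 mod 23, then count y ∈ F_23 with y² ≡ rhs.
  x = 0: rhs = 14, matching y values: none (0 points).
  x = 1: rhs = 15, matching y values: none (0 points).
  x = 2: rhs = 22, matching y values: none (0 points).
  x = 3: rhs = 18, matching y values: 8, 15 (2 points).
  x = 4: rhs = 9, matching y values: 3, 20 (2 points).
  x = 5: rhs = 1, matching y values: 1, 22 (2 points).
  x = 6: rhs = 0, matching y values: 0 (1 points).
  x = 7: rhs = 12, matching y values: 9, 14 (2 points).
  x = 8: rhs = 20, matching y values: none (0 points).
  x = 9: rhs = 7, matching y values: none (0 points).
  x = 10: rhs = 2, matching y values: 5, 18 (2 points).
  x = 11: rhs = 11, matching y values: none (0 points).
  x = 12: rhs = 17, matching y values: none (0 points).
  x = 13: rhs = 3, matching y values: 7, 16 (2 points).
  x = 14: rhs = 21, matching y values: none (0 points).
  x = 15: rhs = 8, matching y values: 10, 13 (2 points).
  x = 16: rhs = 16, matching y values: 4, 19 (2 points).
  x = 17: rhs = 5, matching y values: none (0 points).
  x = 18: rhs = 4, matching y values: 2, 21 (2 points).
  x = 19: rhs = 19, matching y values: none (0 points).
  x = 20: rhs = 10, matching y values: none (0 points).
  x = 21: rhs = 6, matching y values: 11, 12 (2 points).
  x = 22: rhs = 13, matching y values: 6, 17 (2 points).
Total affine count: 23.
Full point count |E(F_23)| = 23 + 1 = 24.
Hasse bound: |24 − (23+1)| = |0| = 0 ≤ 2√23 ≈ 9.5917 ✓.


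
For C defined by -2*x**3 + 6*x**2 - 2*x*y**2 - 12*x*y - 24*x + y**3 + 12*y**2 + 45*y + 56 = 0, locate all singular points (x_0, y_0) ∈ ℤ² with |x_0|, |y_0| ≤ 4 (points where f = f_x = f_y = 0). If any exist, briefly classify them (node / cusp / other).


Singular points: {(1, -3)}; classification: cusp.

Compute partial derivatives:
  f_x = -6*x**2 + 12*x - 2*y**2 - 12*y - 24.
  f_y = -4*x*y - 12*x + 3*y**2 + 24*y + 45.
Scan x_0 ∈ {−4, ..., 4}. For each x_0, f_y(x_0, y) is a polynomial in y; find its integer roots y ∈ {−4, ..., 4}, then test f_x and f at those candidates.
  x = -4: f_y(-4, y) = 3*y**2 + 40*y + 93; vanishes at y ∈ {-3}. (-4, -3): f_x = -150 ≠ 0.
  x = -3: f_y(-3, y) = 3*y**2 + 36*y + 81; vanishes at y ∈ {-3}. (-3, -3): f_x = -96 ≠ 0.
  x = -2: f_y(-2, y) = 3*y**2 + 32*y + 69; vanishes at y ∈ {-3}. (-2, -3): f_x = -54 ≠ 0.
  x = -1: f_y(-1, y) = 3*y**2 + 28*y + 57; vanishes at y ∈ {-3}. (-1, -3): f_x = -24 ≠ 0.
  x = 0: f_y(0, y) = 3*y**2 + 24*y + 45; vanishes at y ∈ {-3}. (0, -3): f_x = -6 ≠ 0.
  x = 1: f_y(1, y) = 3*y**2 + 20*y + 33; vanishes at y ∈ {-3}. (1, -3): f_x = 0, f = 0 — SINGULAR.
  x = 2: f_y(2, y) = 3*y**2 + 16*y + 21; vanishes at y ∈ {-3}. (2, -3): f_x = -6 ≠ 0.
  x = 3: f_y(3, y) = 3*y**2 + 12*y + 9; vanishes at y ∈ {-3, -1}. (3, -3): f_x = -24 ≠ 0; (3, -1): f_x = -32 ≠ 0.
  x = 4: f_y(4, y) = 3*y**2 + 8*y - 3; vanishes at y ∈ {-3}. (4, -3): f_x = -54 ≠ 0.
Only singular point on the grid: (1, -3).
Classify: substitute x = 1 + u, y = -3 + v and expand: f = -2*u**3 - 2*u*v**2 + v**3 + v**2.
No constant or linear terms (consistent with a singular point). Quadratic part: v**2. Cubic part: -2*u**3 - 2*u*v**2 + v**3.
The quadratic part v**2 is a perfect square, so there is a single (double) tangent line v = 0, i.e. y = -3. Restricting the cubic part to that line (v = 0) leaves -2*u**3 ≠ 0, so f is not divisible by v and the branch is v² ≈ 2*u**3 to lowest order — this is a cusp.
Classification: cusp.


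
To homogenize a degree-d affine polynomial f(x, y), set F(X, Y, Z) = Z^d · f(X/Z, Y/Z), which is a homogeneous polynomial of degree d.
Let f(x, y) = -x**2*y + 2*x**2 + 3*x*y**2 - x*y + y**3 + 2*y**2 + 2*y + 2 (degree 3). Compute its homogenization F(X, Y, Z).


F(X, Y, Z) = -X**2*Y + 2*X**2*Z + 3*X*Y**2 - X*Y*Z + Y**3 + 2*Y**2*Z + 2*Y*Z**2 + 2*Z**3

deg(f) = 3.
Substitute x = X/Z, y = Y/Z into f, then multiply by Z^3.
  monomial -1·x^2·y^1 ↦ -1·X^2·Y^1·Z^0.
  monomial 2·x^2·y^0 ↦ 2·X^2·Y^0·Z^1.
  monomial 3·x^1·y^2 ↦ 3·X^1·Y^2·Z^0.
  monomial -1·x^1·y^1 ↦ -1·X^1·Y^1·Z^1.
  monomial 1·x^0·y^3 ↦ 1·X^0·Y^3·Z^0.
  monomial 2·x^0·y^2 ↦ 2·X^0·Y^2·Z^1.
  monomial 2·x^0·y^1 ↦ 2·X^0·Y^1·Z^2.
  monomial 2·x^0·y^0 ↦ 2·X^0·Y^0·Z^3.
Collecting: F(X, Y, Z) = -X**2*Y + 2*X**2*Z + 3*X*Y**2 - X*Y*Z + Y**3 + 2*Y**2*Z + 2*Y*Z**2 + 2*Z**3.


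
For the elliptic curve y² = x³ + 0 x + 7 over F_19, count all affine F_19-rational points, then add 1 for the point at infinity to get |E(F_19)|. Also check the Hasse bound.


Affine points = {(0, 8), (0, 11), (8, 5), (8, 14), (10, 0), (12, 5), (12, 14), (13, 0), (15, 0), (18, 5), (18, 14)}; affine count = 11; |E(F_19)| = 12.

Discriminant check: Δ ∝ 4a³ + 27b² = 4·0³ + 27·7² = 4·0 + 27·49 ≡ 12 (mod 19). Nonzero ⇒ E is nonsingular.
For each x ∈ F_19, compute rhs = x³ + 0·x + 7 mod 19, then count y ∈ F_19 with y² ≡ rhs.
  x = 0: rhs = 7, matching y values: 8, 11 (2 points).
  x = 1: rhs = 8, matching y values: none (0 points).
  x = 2: rhs = 15, matching y values: none (0 points).
  x = 3: rhs = 15, matching y values: none (0 points).
  x = 4: rhs = 14, matching y values: none (0 points).
  x = 5: rhs = 18, matching y values: none (0 points).
  x = 6: rhs = 14, matching y values: none (0 points).
  x = 7: rhs = 8, matching y values: none (0 points).
  x = 8: rhs = 6, matching y values: 5, 14 (2 points).
  x = 9: rhs = 14, matching y values: none (0 points).
  x = 10: rhs = 0, matching y values: 0 (1 points).
  x = 11: rhs = 8, matching y values: none (0 points).
  x = 12: rhs = 6, matching y values: 5, 14 (2 points).
  x = 13: rhs = 0, matching y values: 0 (1 points).
  x = 14: rhs = 15, matching y values: none (0 points).
  x = 15: rhs = 0, matching y values: 0 (1 points).
  x = 16: rhs = 18, matching y values: none (0 points).
  x = 17: rhs = 18, matching y values: none (0 points).
  x = 18: rhs = 6, matching y values: 5, 14 (2 points).
Total affine count: 11.
Full point count |E(F_19)| = 11 + 1 = 12.
Hasse bound: |12 − (19+1)| = |-8| = 8 ≤ 2√19 ≈ 8.7178 ✓.


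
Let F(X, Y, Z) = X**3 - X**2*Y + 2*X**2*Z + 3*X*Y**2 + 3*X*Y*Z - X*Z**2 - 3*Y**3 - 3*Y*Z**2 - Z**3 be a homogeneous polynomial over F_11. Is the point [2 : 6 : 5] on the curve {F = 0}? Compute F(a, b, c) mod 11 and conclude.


F(2,6,5) ≡ 5 (mod 11); P is NOT on the curve.

Evaluate F(2, 6, 5) term-by-term (mod 11).
  X**3 ↦ 1·8·1·1 = 8
  -X**2*Y ↦ -1·4·6·1 = -24
  2*X**2*Z ↦ 2·4·1·5 = 40
  3*X*Y**2 ↦ 3·2·36·1 = 216
  3*X*Y*Z ↦ 3·2·6·5 = 180
  -X*Z**2 ↦ -1·2·1·25 = -50
  -3*Y**3 ↦ -3·1·216·1 = -648
  -3*Y*Z**2 ↦ -3·1·6·25 = -450
  -Z**3 ↦ -1·1·1·125 = -125
Sum: F(2, 6, 5) = (8) + (-24) + (40) + (216) + (180) + (-50) + (-648) + (-450) + (-125) = -853.
Reducing mod 11: -853 ≡ 5 (mod 11).
Since F(a, b, c) ≡ 5 ≠ 0 (mod 11), P does NOT lie on the curve.


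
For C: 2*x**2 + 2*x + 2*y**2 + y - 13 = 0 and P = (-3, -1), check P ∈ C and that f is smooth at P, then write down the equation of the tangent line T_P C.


Tangent line at P: -10*x - 3*y - 33 = 0.

Step 1: f(-3, -1) = 0, so P lies on C.
Step 2: partial derivatives
  f_x(x, y) = 4*x + 2, f_y(x, y) = 4*y + 1.
  f_x(P) = -10, f_y(P) = -3 (gradient nonzero, so P is smooth).
Step 3: tangent line at P: -10·(x − -3) + -3·(y − -1) = 0.
Expanding: -10*x - 3*y - 33 = 0.


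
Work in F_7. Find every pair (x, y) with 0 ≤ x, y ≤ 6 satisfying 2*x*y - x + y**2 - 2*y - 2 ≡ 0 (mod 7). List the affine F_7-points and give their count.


Affine F_7-points: {(3, 1), (3, 2), (4, 3), (4, 5), (5, 0), (5, 6)}; count = 6.

For each of the 49 pairs (x, y) ∈ F_7², evaluate f(x, y) mod 7. Record the zeros.
  x = 0: [0↦5, 1↦4, 2↦5, 3↦1, 4↦6, 5↦6, 6↦1]  zeros at y ∈ ∅
  x = 1: [0↦4, 1↦5, 2↦1, 3↦6, 4↦6, 5↦1, 6↦5]  zeros at y ∈ ∅
  x = 2: [0↦3, 1↦6, 2↦4, 3↦4, 4↦6, 5↦3, 6↦2]  zeros at y ∈ ∅
  x = 3: [0↦2, 1↦0, 2↦0, 3↦2, 4↦6, 5↦5, 6↦6]  zeros at y ∈ {1, 2}
  x = 4: [0↦1, 1↦1, 2↦3, 3↦0, 4↦6, 5↦0, 6↦3]  zeros at y ∈ {3, 5}
  x = 5: [0↦0, 1↦2, 2↦6, 3↦5, 4↦6, 5↦2, 6↦0]  zeros at y ∈ {0, 6}
  x = 6: [0↦6, 1↦3, 2↦2, 3↦3, 4↦6, 5↦4, 6↦4]  zeros at y ∈ ∅
Collecting zeros: affine points = {(3, 1), (3, 2), (4, 3), (4, 5), (5, 0), (5, 6)}.
Total count |C(F_7)_aff| = 6.


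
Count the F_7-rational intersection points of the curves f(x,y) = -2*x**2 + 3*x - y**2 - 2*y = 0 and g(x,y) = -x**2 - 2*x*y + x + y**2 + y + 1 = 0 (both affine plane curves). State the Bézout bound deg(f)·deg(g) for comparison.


Common zeros: {(1, 3), (4, 2)}; count = 2; Bézout bound = 4.

deg(f) = 2, deg(g) = 2, so Bézout bound = 4.
Scan x ∈ F_7. For each x, list the y ∈ F_7 with f(x, y) ≡ 0 and those with g(x, y) ≡ 0 (mod 7); the common zeros in that column are the intersection.
  x = 0: f ≡ 0 at y ∈ {0, 5}; g ≡ 0 at y ∈ {2, 4}; common: ∅.
  x = 1: f ≡ 0 at y ∈ {2, 3}; g ≡ 0 at y ∈ {3, 5}; common: {3}.
  x = 2: f ≡ 0 at y ∈ ∅; g ≡ 0 at y ∈ ∅; common: ∅.
  x = 3: f ≡ 0 at y ∈ ∅; g ≡ 0 at y ∈ ∅; common: ∅.
  x = 4: f ≡ 0 at y ∈ {2, 3}; g ≡ 0 at y ∈ {2, 5}; common: {2}.
  x = 5: f ≡ 0 at y ∈ {0, 5}; g ≡ 0 at y ∈ ∅; common: ∅.
  x = 6: f ≡ 0 at y ∈ ∅; g ≡ 0 at y ∈ ∅; common: ∅.
Collecting: common zeros = {(1, 3), (4, 2)}, so the count is 2.
Comparison with the Bézout bound: 2 ≤ 4 = deg(f)·deg(g), as expected for curves with no common component (the affine F_7-count falls short of the bound because intersections may lie at infinity, over extension fields, or carry multiplicity).


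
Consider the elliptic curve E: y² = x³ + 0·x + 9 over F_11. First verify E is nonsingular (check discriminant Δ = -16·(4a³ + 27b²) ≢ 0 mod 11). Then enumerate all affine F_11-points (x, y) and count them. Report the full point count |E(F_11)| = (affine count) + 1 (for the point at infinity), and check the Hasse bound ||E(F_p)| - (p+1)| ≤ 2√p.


Affine points = {(0, 3), (0, 8), (3, 5), (3, 6), (6, 4), (6, 7), (7, 0), (8, 2), (8, 9), (9, 1), (9, 10)}; affine count = 11; |E(F_11)| = 12.

Discriminant check: Δ ∝ 4a³ + 27b² = 4·0³ + 27·9² = 4·0 + 27·81 ≡ 9 (mod 11). Nonzero ⇒ E is nonsingular.
For each x ∈ F_11, compute rhs = x³ + 0·x + 9 mod 11, then count y ∈ F_11 with y² ≡ rhs.
  x = 0: rhs = 9, matching y values: 3, 8 (2 points).
  x = 1: rhs = 10, matching y values: none (0 points).
  x = 2: rhs = 6, matching y values: none (0 points).
  x = 3: rhs = 3, matching y values: 5, 6 (2 points).
  x = 4: rhs = 7, matching y values: none (0 points).
  x = 5: rhs = 2, matching y values: none (0 points).
  x = 6: rhs = 5, matching y values: 4, 7 (2 points).
  x = 7: rhs = 0, matching y values: 0 (1 points).
  x = 8: rhs = 4, matching y values: 2, 9 (2 points).
  x = 9: rhs = 1, matching y values: 1, 10 (2 points).
  x = 10: rhs = 8, matching y values: none (0 points).
Total affine count: 11.
Full point count |E(F_11)| = 11 + 1 = 12.
Hasse bound: |12 − (11+1)| = |0| = 0 ≤ 2√11 ≈ 6.6332 ✓.


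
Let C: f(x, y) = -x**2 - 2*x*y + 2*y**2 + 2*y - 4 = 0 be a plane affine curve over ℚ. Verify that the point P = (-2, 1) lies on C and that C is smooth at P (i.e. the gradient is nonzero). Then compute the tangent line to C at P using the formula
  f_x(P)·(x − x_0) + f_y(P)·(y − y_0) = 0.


Tangent line at P: 2*x + 10*y - 6 = 0.

Step 1: f(-2, 1) = 0, so P lies on C.
Step 2: partial derivatives
  f_x(x, y) = -2*x - 2*y, f_y(x, y) = -2*x + 4*y + 2.
  f_x(P) = 2, f_y(P) = 10 (gradient nonzero, so P is smooth).
Step 3: tangent line at P: 2·(x − -2) + 10·(y − 1) = 0.
Expanding: 2*x + 10*y - 6 = 0.


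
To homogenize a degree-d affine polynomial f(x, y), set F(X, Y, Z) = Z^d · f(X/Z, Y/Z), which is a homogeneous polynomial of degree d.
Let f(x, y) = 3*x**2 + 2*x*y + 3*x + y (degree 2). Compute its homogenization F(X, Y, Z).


F(X, Y, Z) = 3*X**2 + 2*X*Y + 3*X*Z + Y*Z

deg(f) = 2.
Substitute x = X/Z, y = Y/Z into f, then multiply by Z^2.
  monomial 3·x^2·y^0 ↦ 3·X^2·Y^0·Z^0.
  monomial 2·x^1·y^1 ↦ 2·X^1·Y^1·Z^0.
  monomial 3·x^1·y^0 ↦ 3·X^1·Y^0·Z^1.
  monomial 1·x^0·y^1 ↦ 1·X^0·Y^1·Z^1.
Collecting: F(X, Y, Z) = 3*X**2 + 2*X*Y + 3*X*Z + Y*Z.


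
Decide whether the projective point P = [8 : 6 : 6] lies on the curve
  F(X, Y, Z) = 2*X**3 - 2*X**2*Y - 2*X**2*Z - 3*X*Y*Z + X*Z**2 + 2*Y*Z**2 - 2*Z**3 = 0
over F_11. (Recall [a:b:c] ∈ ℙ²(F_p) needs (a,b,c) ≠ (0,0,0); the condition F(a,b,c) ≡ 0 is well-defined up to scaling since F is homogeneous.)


F(8,6,6) ≡ 1 (mod 11); P is NOT on the curve.

Evaluate F(8, 6, 6) term-by-term (mod 11).
  2*X**3 ↦ 2·512·1·1 = 1024
  -2*X**2*Y ↦ -2·64·6·1 = -768
  -2*X**2*Z ↦ -2·64·1·6 = -768
  -3*X*Y*Z ↦ -3·8·6·6 = -864
  X*Z**2 ↦ 1·8·1·36 = 288
  2*Y*Z**2 ↦ 2·1·6·36 = 432
  -2*Z**3 ↦ -2·1·1·216 = -432
Sum: F(8, 6, 6) = (1024) + (-768) + (-768) + (-864) + (288) + (432) + (-432) = -1088.
Reducing mod 11: -1088 ≡ 1 (mod 11).
Since F(a, b, c) ≡ 1 ≠ 0 (mod 11), P does NOT lie on the curve.


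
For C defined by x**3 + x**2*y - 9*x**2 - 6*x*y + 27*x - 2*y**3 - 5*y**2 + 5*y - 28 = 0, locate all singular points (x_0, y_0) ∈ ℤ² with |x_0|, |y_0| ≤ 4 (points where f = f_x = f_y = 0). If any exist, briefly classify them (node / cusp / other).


Singular points: {(3, -1)}; classification: node.

Compute partial derivatives:
  f_x = 3*x**2 + 2*x*y - 18*x - 6*y + 27.
  f_y = x**2 - 6*x - 6*y**2 - 10*y + 5.
Scan x_0 ∈ {−4, ..., 4}. For each x_0, f_y(x_0, y) is a polynomial in y; find its integer roots y ∈ {−4, ..., 4}, then test f_x and f at those candidates.
  x = -4: f_y(-4, y) = -6*y**2 - 10*y + 45; no integer root y with |y| ≤ 4.
  x = -3: f_y(-3, y) = -6*y**2 - 10*y + 32; no integer root y with |y| ≤ 4.
  x = -2: f_y(-2, y) = -6*y**2 - 10*y + 21; no integer root y with |y| ≤ 4.
  x = -1: f_y(-1, y) = -6*y**2 - 10*y + 12; no integer root y with |y| ≤ 4.
  x = 0: f_y(0, y) = -6*y**2 - 10*y + 5; no integer root y with |y| ≤ 4.
  x = 1: f_y(1, y) = -6*y**2 - 10*y; vanishes at y ∈ {0}. (1, 0): f_x = 12 ≠ 0.
  x = 2: f_y(2, y) = -6*y**2 - 10*y - 3; no integer root y with |y| ≤ 4.
  x = 3: f_y(3, y) = -6*y**2 - 10*y - 4; vanishes at y ∈ {-1}. (3, -1): f_x = 0, f = 0 — SINGULAR.
  x = 4: f_y(4, y) = -6*y**2 - 10*y - 3; no integer root y with |y| ≤ 4.
Only singular point on the grid: (3, -1).
Classify: substitute x = 3 + u, y = -1 + v and expand: f = u**3 + u**2*v - u**2 - 2*v**3 + v**2.
No constant or linear terms (consistent with a singular point). Quadratic part: -u**2 + v**2. Cubic part: u**3 + u**2*v - 2*v**3.
The quadratic part v**2 - u**2 = (v − u)(v + u) splits into two distinct linear factors, so there are two distinct tangent lines y − -1 = ±(x − 3) — this is a node (ordinary double point).
Classification: node.


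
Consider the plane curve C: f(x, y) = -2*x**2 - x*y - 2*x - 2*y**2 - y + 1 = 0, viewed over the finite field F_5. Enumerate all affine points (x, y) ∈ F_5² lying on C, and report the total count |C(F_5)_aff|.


Affine F_5-points: {(0, 3), (0, 4), (1, 2), (2, 2), (2, 4)}; count = 5.

For each of the 25 pairs (x, y) ∈ F_5², evaluate f(x, y) mod 5. Record the zeros.
  x = 0: [0↦1, 1↦3, 2↦1, 3↦0, 4↦0]  zeros at y ∈ {3, 4}
  x = 1: [0↦2, 1↦3, 2↦0, 3↦3, 4↦2]  zeros at y ∈ {2}
  x = 2: [0↦4, 1↦4, 2↦0, 3↦2, 4↦0]  zeros at y ∈ {2, 4}
  x = 3: [0↦2, 1↦1, 2↦1, 3↦2, 4↦4]  zeros at y ∈ ∅
  x = 4: [0↦1, 1↦4, 2↦3, 3↦3, 4↦4]  zeros at y ∈ ∅
Collecting zeros: affine points = {(0, 3), (0, 4), (1, 2), (2, 2), (2, 4)}.
Total count |C(F_5)_aff| = 5.


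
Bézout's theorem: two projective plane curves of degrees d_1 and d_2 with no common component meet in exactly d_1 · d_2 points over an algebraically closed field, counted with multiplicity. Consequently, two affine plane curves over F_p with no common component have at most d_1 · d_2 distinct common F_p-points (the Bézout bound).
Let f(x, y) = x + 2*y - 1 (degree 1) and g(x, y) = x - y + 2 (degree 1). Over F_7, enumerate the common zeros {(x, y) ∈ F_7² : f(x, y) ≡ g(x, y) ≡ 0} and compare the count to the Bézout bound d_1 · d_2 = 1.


Common zeros: {(6, 1)}; count = 1; Bézout bound = 1.

deg(f) = 1, deg(g) = 1, so Bézout bound = 1.
Scan x ∈ F_7. For each x, list the y ∈ F_7 with f(x, y) ≡ 0 and those with g(x, y) ≡ 0 (mod 7); the common zeros in that column are the intersection.
  x = 0: f ≡ 0 at y ∈ {4}; g ≡ 0 at y ∈ {2}; common: ∅.
  x = 1: f ≡ 0 at y ∈ {0}; g ≡ 0 at y ∈ {3}; common: ∅.
  x = 2: f ≡ 0 at y ∈ {3}; g ≡ 0 at y ∈ {4}; common: ∅.
  x = 3: f ≡ 0 at y ∈ {6}; g ≡ 0 at y ∈ {5}; common: ∅.
  x = 4: f ≡ 0 at y ∈ {2}; g ≡ 0 at y ∈ {6}; common: ∅.
  x = 5: f ≡ 0 at y ∈ {5}; g ≡ 0 at y ∈ {0}; common: ∅.
  x = 6: f ≡ 0 at y ∈ {1}; g ≡ 0 at y ∈ {1}; common: {1}.
Collecting: common zeros = {(6, 1)}, so the count is 1.
Comparison with the Bézout bound: 1 ≤ 1 = deg(f)·deg(g), as expected for curves with no common component (the bound is attained).


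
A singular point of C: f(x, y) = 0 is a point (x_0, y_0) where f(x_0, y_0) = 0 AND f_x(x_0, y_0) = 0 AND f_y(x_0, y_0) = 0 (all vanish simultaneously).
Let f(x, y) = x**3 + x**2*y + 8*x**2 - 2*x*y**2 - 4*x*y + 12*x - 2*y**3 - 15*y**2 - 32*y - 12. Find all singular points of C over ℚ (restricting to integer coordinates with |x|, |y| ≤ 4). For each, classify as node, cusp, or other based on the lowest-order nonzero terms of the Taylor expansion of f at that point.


Singular points: {(-2, -2)}; classification: cusp.

Compute partial derivatives:
  f_x = 3*x**2 + 2*x*y + 16*x - 2*y**2 - 4*y + 12.
  f_y = x**2 - 4*x*y - 4*x - 6*y**2 - 30*y - 32.
Scan x_0 ∈ {−4, ..., 4}. For each x_0, f_y(x_0, y) is a polynomial in y; find its integer roots y ∈ {−4, ..., 4}, then test f_x and f at those candidates.
  x = -4: f_y(-4, y) = -6*y**2 - 14*y; vanishes at y ∈ {0}. (-4, 0): f_x = -4 ≠ 0.
  x = -3: f_y(-3, y) = -6*y**2 - 18*y - 11; no integer root y with |y| ≤ 4.
  x = -2: f_y(-2, y) = -6*y**2 - 22*y - 20; vanishes at y ∈ {-2}. (-2, -2): f_x = 0, f = 0 — SINGULAR.
  x = -1: f_y(-1, y) = -6*y**2 - 26*y - 27; no integer root y with |y| ≤ 4.
  x = 0: f_y(0, y) = -6*y**2 - 30*y - 32; no integer root y with |y| ≤ 4.
  x = 1: f_y(1, y) = -6*y**2 - 34*y - 35; no integer root y with |y| ≤ 4.
  x = 2: f_y(2, y) = -6*y**2 - 38*y - 36; no integer root y with |y| ≤ 4.
  x = 3: f_y(3, y) = -6*y**2 - 42*y - 35; no integer root y with |y| ≤ 4.
  x = 4: f_y(4, y) = -6*y**2 - 46*y - 32; no integer root y with |y| ≤ 4.
Only singular point on the grid: (-2, -2).
Classify: substitute x = -2 + u, y = -2 + v and expand: f = u**3 + u**2*v - 2*u*v**2 - 2*v**3 + v**2.
No constant or linear terms (consistent with a singular point). Quadratic part: v**2. Cubic part: u**3 + u**2*v - 2*u*v**2 - 2*v**3.
The quadratic part v**2 is a perfect square, so there is a single (double) tangent line v = 0, i.e. y = -2. Restricting the cubic part to that line (v = 0) leaves u**3 ≠ 0, so f is not divisible by v and the branch is v² ≈ -u**3 to lowest order — this is a cusp.
Classification: cusp.


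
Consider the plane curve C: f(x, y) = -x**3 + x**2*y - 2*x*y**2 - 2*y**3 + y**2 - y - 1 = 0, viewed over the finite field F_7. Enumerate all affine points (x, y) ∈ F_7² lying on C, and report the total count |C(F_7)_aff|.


Affine F_7-points: {(0, 3), (0, 5), (3, 0), (4, 4), (5, 0), (5, 3), (6, 0), (6, 5)}; count = 8.

For each of the 49 pairs (x, y) ∈ F_7², evaluate f(x, y) mod 7. Record the zeros.
  x = 0: [0↦6, 1↦4, 2↦6, 3↦0, 4↦2, 5↦0, 6↦3]  zeros at y ∈ {3, 5}
  x = 1: [0↦5, 1↦2, 2↦6, 3↦5, 4↦1, 5↦3, 6↦6]  zeros at y ∈ ∅
  x = 2: [0↦5, 1↦3, 2↦4, 3↦3, 4↦2, 5↦3, 6↦1]  zeros at y ∈ ∅
  x = 3: [0↦0, 1↦1, 2↦1, 3↦2, 4↦6, 5↦1, 6↦3]  zeros at y ∈ {0}
  x = 4: [0↦5, 1↦4, 2↦5, 3↦3, 4↦0, 5↦5, 6↦6]  zeros at y ∈ {4}
  x = 5: [0↦0, 1↦6, 2↦3, 3↦0, 4↦6, 5↦2, 6↦4]  zeros at y ∈ {0, 3}
  x = 6: [0↦0, 1↦1, 2↦3, 3↦1, 4↦4, 5↦0, 6↦5]  zeros at y ∈ {0, 5}
Collecting zeros: affine points = {(0, 3), (0, 5), (3, 0), (4, 4), (5, 0), (5, 3), (6, 0), (6, 5)}.
Total count |C(F_7)_aff| = 8.


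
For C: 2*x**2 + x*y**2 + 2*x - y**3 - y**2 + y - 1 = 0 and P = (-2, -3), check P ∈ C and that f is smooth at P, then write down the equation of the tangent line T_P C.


Tangent line at P: 3*x - 8*y - 18 = 0.

Step 1: f(-2, -3) = 0, so P lies on C.
Step 2: partial derivatives
  f_x(x, y) = 4*x + y**2 + 2, f_y(x, y) = 2*x*y - 3*y**2 - 2*y + 1.
  f_x(P) = 3, f_y(P) = -8 (gradient nonzero, so P is smooth).
Step 3: tangent line at P: 3·(x − -2) + -8·(y − -3) = 0.
Expanding: 3*x - 8*y - 18 = 0.


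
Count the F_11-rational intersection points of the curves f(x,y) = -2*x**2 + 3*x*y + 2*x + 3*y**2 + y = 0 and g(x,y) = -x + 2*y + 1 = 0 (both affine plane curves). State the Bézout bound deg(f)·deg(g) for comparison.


Common zeros: {(1, 0)}; count = 1; Bézout bound = 2.

deg(f) = 2, deg(g) = 1, so Bézout bound = 2.
Scan x ∈ F_11. For each x, list the y ∈ F_11 with f(x, y) ≡ 0 and those with g(x, y) ≡ 0 (mod 11); the common zeros in that column are the intersection.
  x = 0: f ≡ 0 at y ∈ {0, 7}; g ≡ 0 at y ∈ {5}; common: ∅.
  x = 1: f ≡ 0 at y ∈ {0, 6}; g ≡ 0 at y ∈ {0}; common: {0}.
  x = 2: f ≡ 0 at y ∈ {2, 3}; g ≡ 0 at y ∈ {6}; common: ∅.
  x = 3: f ≡ 0 at y ∈ ∅; g ≡ 0 at y ∈ {1}; common: ∅.
  x = 4: f ≡ 0 at y ∈ ∅; g ≡ 0 at y ∈ {7}; common: ∅.
  x = 5: f ≡ 0 at y ∈ ∅; g ≡ 0 at y ∈ {2}; common: ∅.
  x = 6: f ≡ 0 at y ∈ {5, 7}; g ≡ 0 at y ∈ {8}; common: ∅.
  x = 7: f ≡ 0 at y ∈ ∅; g ≡ 0 at y ∈ {3}; common: ∅.
  x = 8: f ≡ 0 at y ∈ {5}; g ≡ 0 at y ∈ {9}; common: ∅.
  x = 9: f ≡ 0 at y ∈ {3, 6}; g ≡ 0 at y ∈ {4}; common: ∅.
  x = 10: f ≡ 0 at y ∈ ∅; g ≡ 0 at y ∈ {10}; common: ∅.
Collecting: common zeros = {(1, 0)}, so the count is 1.
Comparison with the Bézout bound: 1 ≤ 2 = deg(f)·deg(g), as expected for curves with no common component (the affine F_11-count falls short of the bound because intersections may lie at infinity, over extension fields, or carry multiplicity).


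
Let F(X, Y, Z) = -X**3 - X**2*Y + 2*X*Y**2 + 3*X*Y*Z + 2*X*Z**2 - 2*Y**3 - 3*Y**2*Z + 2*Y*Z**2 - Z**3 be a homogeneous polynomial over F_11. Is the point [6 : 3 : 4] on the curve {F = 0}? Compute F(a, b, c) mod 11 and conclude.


F(6,3,4) ≡ 7 (mod 11); P is NOT on the curve.

Evaluate F(6, 3, 4) term-by-term (mod 11).
  -X**3 ↦ -1·216·1·1 = -216
  -X**2*Y ↦ -1·36·3·1 = -108
  2*X*Y**2 ↦ 2·6·9·1 = 108
  3*X*Y*Z ↦ 3·6·3·4 = 216
  2*X*Z**2 ↦ 2·6·1·16 = 192
  -2*Y**3 ↦ -2·1·27·1 = -54
  -3*Y**2*Z ↦ -3·1·9·4 = -108
  2*Y*Z**2 ↦ 2·1·3·16 = 96
  -Z**3 ↦ -1·1·1·64 = -64
Sum: F(6, 3, 4) = (-216) + (-108) + (108) + (216) + (192) + (-54) + (-108) + (96) + (-64) = 62.
Reducing mod 11: 62 ≡ 7 (mod 11).
Since F(a, b, c) ≡ 7 ≠ 0 (mod 11), P does NOT lie on the curve.
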